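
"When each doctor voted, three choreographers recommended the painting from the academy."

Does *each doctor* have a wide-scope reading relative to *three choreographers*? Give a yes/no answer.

Structurally, *each doctor* is inside the adjunct clause *when each doctor voted*.
Since the clause is an adjunct (not a complement), the Adjunct Condition blocks QR across its edge.
So *each doctor* cannot raise to a position above *three choreographers*.

No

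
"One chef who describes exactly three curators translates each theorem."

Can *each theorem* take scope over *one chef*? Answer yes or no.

Yes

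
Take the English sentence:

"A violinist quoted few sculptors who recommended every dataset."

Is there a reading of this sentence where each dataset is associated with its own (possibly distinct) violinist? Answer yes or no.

No

The described interpretation is the *every dataset* > *a violinist* scoping.
The target quantifier *every dataset* is part of the relative clause *who recommended every dataset* modifying *few sculptors*.
QR out of a relative clause is ruled out by the relative-clause island constraint.
There is no licit LF on which *every dataset* c-commands *a violinist*.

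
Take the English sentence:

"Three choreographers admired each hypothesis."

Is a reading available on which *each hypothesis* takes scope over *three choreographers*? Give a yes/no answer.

Yes

*three choreographers* and *each hypothesis* are co-arguments of the matrix verb, with nothing but a clause-internal boundary between them.
QR within a single clause is free, so the lower quantifier may take scope over the higher one.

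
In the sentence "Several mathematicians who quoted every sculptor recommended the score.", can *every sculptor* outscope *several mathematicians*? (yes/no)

The target quantifier *every sculptor* is part of the relative clause *who quoted every sculptor*.
QR out of a relative clause is ruled out by the relative-clause island constraint.
*every sculptor* is confined to the island and cannot take scope over *several mathematicians*.

No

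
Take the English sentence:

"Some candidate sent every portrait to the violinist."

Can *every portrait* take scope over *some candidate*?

Yes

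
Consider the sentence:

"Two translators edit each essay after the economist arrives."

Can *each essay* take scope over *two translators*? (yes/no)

Yes

Although there is an adjunct clause, *each essay* is in the main clause, not inside the adjunct.
Ordinary QR to a clause-peripheral position gives the wide-scope LF for the lower DP.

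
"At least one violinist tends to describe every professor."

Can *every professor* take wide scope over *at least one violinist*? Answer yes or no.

Yes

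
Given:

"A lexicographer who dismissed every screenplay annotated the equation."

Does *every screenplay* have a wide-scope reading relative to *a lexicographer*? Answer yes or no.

No

*every screenplay* is embedded in the relative clause *who dismissed every screenplay*.
A relative clause is a scope island — quantifier raising cannot cross its boundary.
Hence only narrow scope for *every screenplay* (under *a lexicographer*) survives.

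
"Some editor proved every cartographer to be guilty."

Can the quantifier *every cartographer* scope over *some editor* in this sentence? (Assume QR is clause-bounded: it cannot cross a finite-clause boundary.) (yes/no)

Yes

The ECM infinitive is scope-transparent — *every cartographer* is free to raise above *some editor*.
Nothing blocks QR of the lower DP to a position above the higher one, so inverse scope is available.
Both orderings are possible: *some editor* > *every cartographer* and *every cartographer* > *some editor*.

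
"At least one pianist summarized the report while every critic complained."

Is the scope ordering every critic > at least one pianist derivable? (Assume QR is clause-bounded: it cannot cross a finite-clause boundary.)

No

*every critic* occurs within the adjunct clause *while every critic complained*.
Adjuncts are opaque for quantifier raising; a quantifier in an adjunct stays inside it.
So *every critic* cannot raise high enough to outscope *at least one pianist*; only the surface ordering *at least one pianist* > *every critic* is available.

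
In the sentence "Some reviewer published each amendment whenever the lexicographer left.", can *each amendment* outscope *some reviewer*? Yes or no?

Neither queried DP is inside the adjunct, so the adjunct-island constraint does not apply.
No island intervenes, so both surface and inverse scope are derivable.
The sentence is scopally ambiguous between *some reviewer* > *each amendment* and *each amendment* > *some reviewer*.

Yes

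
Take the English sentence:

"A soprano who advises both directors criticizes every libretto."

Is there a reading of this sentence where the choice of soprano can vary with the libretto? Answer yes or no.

Yes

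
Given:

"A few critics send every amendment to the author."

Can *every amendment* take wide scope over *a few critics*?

*a few critics* and *every amendment* are co-arguments of the matrix verb, with nothing but a clause-internal boundary between them.
With no island boundary between them, the object can take inverse scope over the subject via ordinary QR within the clause.
Both orderings are possible: *a few critics* > *every amendment* and *every amendment* > *a few critics*.

Yes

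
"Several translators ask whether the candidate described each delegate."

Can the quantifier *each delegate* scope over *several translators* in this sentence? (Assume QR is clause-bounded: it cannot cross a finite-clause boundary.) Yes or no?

No

*each delegate* occurs within the embedded question *whether the candidate described each delegate*.
The wh-island constraint blocks QR out of an embedded interrogative.
*each delegate* > *several translators* would require crossing that boundary, which is illicit.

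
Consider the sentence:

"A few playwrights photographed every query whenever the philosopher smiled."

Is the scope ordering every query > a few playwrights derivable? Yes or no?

Yes

Neither queried DP is inside the adjunct, so the adjunct-island constraint does not apply.
Since no island is crossed, the inverse ordering is licensed alongside surface scope.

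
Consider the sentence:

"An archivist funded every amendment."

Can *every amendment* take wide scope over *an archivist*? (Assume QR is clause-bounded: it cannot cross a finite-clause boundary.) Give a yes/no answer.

Yes

*an archivist* and *every amendment* are co-arguments of the matrix verb, with nothing but a clause-internal boundary between them.
With no island boundary between them, the object can take inverse scope over the subject via ordinary QR within the clause.
So *every amendment* > *an archivist* is among the available readings.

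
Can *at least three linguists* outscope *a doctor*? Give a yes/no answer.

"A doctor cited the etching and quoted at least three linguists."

No

*at least three linguists* is embedded in one conjunct of the coordinate structure (*quoted at least three linguists*).
QR out of a conjunct would have to apply non-ATB, which the CSC forbids.
*at least three linguists* > *a doctor* would require crossing that boundary, which is illicit.
(Only the surface reading survives: one fixed doctor with respect to all the relevant linguists.)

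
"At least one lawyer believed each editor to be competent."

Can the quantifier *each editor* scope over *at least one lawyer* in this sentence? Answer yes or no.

The ECM infinitive is scope-transparent — *each editor* is free to raise above *at least one lawyer*.
With no island boundary between them, the object can take inverse scope over the subject via ordinary QR within the clause.

Yes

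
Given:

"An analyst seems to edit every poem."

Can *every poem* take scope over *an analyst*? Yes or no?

Infinitival complements of raising predicates do not block QR; *every poem* and *an analyst* are effectively clausemates.
With no island boundary between them, the object can take inverse scope over the subject via ordinary QR within the clause.

Yes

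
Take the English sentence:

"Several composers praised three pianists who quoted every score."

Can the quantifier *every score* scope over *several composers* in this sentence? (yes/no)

No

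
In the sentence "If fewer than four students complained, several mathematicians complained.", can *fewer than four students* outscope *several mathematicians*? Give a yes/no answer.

*fewer than four students* is embedded in the adjunct clause *if fewer than four students complained*.
Scope out of an adjunct clause is unavailable: QR respects the adjunct-island constraint.
The ordering *fewer than four students* > *several mathematicians* is therefore underivable.

No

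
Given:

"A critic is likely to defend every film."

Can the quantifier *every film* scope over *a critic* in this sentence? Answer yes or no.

*every film* is inside a raising infinitive, which is transparent to QR (no CP barrier), so it behaves as a matrix argument.
Nothing blocks QR of the lower DP to a position above the higher one, so inverse scope is available.

Yes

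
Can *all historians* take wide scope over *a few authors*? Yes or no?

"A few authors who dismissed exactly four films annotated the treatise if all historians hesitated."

*all historians* sits inside the adjunct clause *if all historians hesitated*.
Adjunct clauses are scope islands: a quantifier inside an adjunct cannot raise into the matrix clause.
*all historians* is confined to the island and cannot take scope over *a few authors*.

No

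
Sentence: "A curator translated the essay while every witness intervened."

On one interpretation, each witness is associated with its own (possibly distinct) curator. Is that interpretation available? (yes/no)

No

That reading corresponds to *every witness* > *a curator*.
The target quantifier *every witness* is part of the adjunct clause *while every witness intervened*.
Adjuncts are opaque for quantifier raising; a quantifier in an adjunct stays inside it.
Hence only narrow scope for *every witness* (under *a curator*) survives.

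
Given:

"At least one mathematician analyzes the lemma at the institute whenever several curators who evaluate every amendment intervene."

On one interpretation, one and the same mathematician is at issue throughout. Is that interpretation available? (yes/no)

That reading corresponds to *at least one mathematician* > *every amendment*.
Surface scope (*at least one mathematician* > *every amendment*) is always derivable; islands only block QR, not in-situ interpretation.

Yes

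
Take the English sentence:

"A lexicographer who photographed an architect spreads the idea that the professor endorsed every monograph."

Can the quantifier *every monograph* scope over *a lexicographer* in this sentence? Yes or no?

No

Structurally, *every monograph* is inside the complex NP *the idea that the professor endorsed every monograph*.
The Complex NP Constraint bars QR out of the complement clause of a noun.
Hence only narrow scope for *every monograph* (under *a lexicographer*) survives.
(Only the surface reading survives: one fixed lexicographer with respect to all the relevant monographs.)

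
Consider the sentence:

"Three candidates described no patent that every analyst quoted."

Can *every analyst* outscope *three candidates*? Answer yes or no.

Structurally, *every analyst* is inside the relative clause *that every analyst quoted* modifying *no patent*.
A relative clause is a scope island — quantifier raising cannot cross its boundary.
So *every analyst* cannot raise high enough to outscope *three candidates*; only the surface ordering *three candidates* > *every analyst* is available.

No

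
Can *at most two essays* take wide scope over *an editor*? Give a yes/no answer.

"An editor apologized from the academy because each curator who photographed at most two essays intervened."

*at most two essays* sits inside the relative clause *who photographed at most two essays*, which is itself inside the adjunct *because each curator who photographed at most two essays intervened*.
Both the relative clause and the enclosing adjunct are scope islands; QR cannot cross either.
*at most two essays* is confined to the island and cannot take scope over *an editor*.

No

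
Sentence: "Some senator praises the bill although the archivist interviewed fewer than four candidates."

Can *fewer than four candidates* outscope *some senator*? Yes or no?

No

*fewer than four candidates* sits inside the adjunct clause *although the archivist interviewed fewer than four candidates*.
Adjunct clauses are scope islands: a quantifier inside an adjunct cannot raise into the matrix clause.
The inverse ordering *fewer than four candidates* > *some senator* is therefore underivable.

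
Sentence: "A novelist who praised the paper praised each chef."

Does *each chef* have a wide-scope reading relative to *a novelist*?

The relative clause *who praised the paper* modifies *a novelist*, but *each chef* is not inside that relative clause — it is an argument of the matrix verb.
QR within a single clause is free, so the lower quantifier may take scope over the higher one.

Yes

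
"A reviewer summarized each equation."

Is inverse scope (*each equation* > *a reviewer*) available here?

*each equation* is the matrix object and *a reviewer* the matrix subject; the two are clausemates.
Clause-internal QR can adjoin the lower DP above the subject, yielding the inverse reading.
Both orderings are possible: *a reviewer* > *each equation* and *each equation* > *a reviewer*.

Yes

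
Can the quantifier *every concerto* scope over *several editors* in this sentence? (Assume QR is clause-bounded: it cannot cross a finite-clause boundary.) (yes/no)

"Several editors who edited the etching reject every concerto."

The RC *who edited the etching* is an island, but *every concerto* is not inside it — it is the matrix object, a clausemate of *several editors*.
No island intervenes, so both surface and inverse scope are derivable.

Yes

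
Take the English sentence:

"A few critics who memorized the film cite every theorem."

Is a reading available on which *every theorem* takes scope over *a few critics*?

The relative clause *who memorized the film* modifies *a few critics*, but *every theorem* is not inside that relative clause — it is an argument of the matrix verb.
Ordinary QR to a clause-peripheral position gives the wide-scope LF for the lower DP.

Yes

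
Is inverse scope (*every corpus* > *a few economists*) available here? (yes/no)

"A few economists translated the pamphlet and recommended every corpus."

Structurally, *every corpus* is inside one conjunct of the coordinate structure (*recommended every corpus*).
Coordinate structures are islands for non-across-the-board movement, QR included.
So *every corpus* cannot raise to a position above *a few economists*.

No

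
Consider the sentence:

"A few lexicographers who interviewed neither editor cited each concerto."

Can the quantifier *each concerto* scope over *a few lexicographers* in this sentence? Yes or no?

Although the sentence contains a relative clause (*who interviewed neither editor*), *each concerto* is outside it, in the matrix VP.
No island intervenes, so both surface and inverse scope are derivable.
The sentence is scopally ambiguous between *a few lexicographers* > *each concerto* and *each concerto* > *a few lexicographers*.

Yes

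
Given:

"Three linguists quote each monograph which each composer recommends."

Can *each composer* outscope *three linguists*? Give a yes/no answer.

The target quantifier *each composer* is part of the relative clause *which each composer recommends* modifying *each monograph*.
Quantifiers inside a relative clause are trapped there; the RC boundary blocks QR.
There is no licit LF on which *each composer* c-commands *three linguists*.

No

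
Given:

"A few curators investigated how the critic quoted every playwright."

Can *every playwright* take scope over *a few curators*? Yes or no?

No

Structurally, *every playwright* is inside the embedded question *how the critic quoted every playwright*.
The wh-island constraint blocks QR out of an embedded interrogative.
Hence only narrow scope for *every playwright* (under *a few curators*) survives.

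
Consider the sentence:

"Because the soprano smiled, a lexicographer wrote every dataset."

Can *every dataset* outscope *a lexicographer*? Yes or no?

Yes

*every dataset* is a matrix argument; the adjunct is an island but the target quantifier is outside it.
Nothing blocks QR of the lower DP to a position above the higher one, so inverse scope is available.
The sentence is scopally ambiguous between *a lexicographer* > *every dataset* and *every dataset* > *a lexicographer*.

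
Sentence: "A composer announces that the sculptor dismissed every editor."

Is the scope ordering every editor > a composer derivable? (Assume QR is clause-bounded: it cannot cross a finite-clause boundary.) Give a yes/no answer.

*every editor* occurs within the finite complement clause *that the sculptor dismissed every editor*.
QR is clause-bounded, so the finite complement is a scope island for the embedded quantifier.
So *every editor* cannot raise to a position above *a composer*.

No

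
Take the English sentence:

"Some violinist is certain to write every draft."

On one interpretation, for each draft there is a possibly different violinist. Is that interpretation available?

Yes

The paraphrase describes the scope ordering *every draft* > *some violinist*.
*every draft* is the object of the infinitival complement of a raising predicate; raising infinitives are transparent for QR, so the two DPs are in effect clausemates.
Clause-internal QR can adjoin the lower DP above the subject, yielding the inverse reading.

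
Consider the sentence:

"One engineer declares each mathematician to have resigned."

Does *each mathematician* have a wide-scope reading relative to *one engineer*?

The ECM infinitive is scope-transparent — *each mathematician* is free to raise above *one engineer*.
QR within a single clause is free, so the lower quantifier may take scope over the higher one.
Both orderings are possible: *one engineer* > *each mathematician* and *each mathematician* > *one engineer*.

Yes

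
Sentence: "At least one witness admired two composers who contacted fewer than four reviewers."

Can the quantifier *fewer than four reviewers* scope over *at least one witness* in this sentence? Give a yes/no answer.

Structurally, *fewer than four reviewers* is inside the relative clause *who contacted fewer than four reviewers* modifying *two composers*.
The relative clause forms an island for QR, so the quantifier is confined to the head noun's restrictor.
So *fewer than four reviewers* cannot raise to a position above *at least one witness*.
(Only the surface reading survives: one fixed witness with respect to all the relevant reviewers.)

No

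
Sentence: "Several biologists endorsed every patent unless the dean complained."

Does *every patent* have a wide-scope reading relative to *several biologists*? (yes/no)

The adjunct clause does not contain *every patent*, which is the matrix object.
No island intervenes, so both surface and inverse scope are derivable.

Yes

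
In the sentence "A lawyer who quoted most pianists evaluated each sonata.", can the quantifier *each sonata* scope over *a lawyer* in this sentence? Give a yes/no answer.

Although the sentence contains a relative clause (*who quoted most pianists*), *each sonata* is outside it, in the matrix VP.
Since no island is crossed, the inverse ordering is licensed alongside surface scope.

Yes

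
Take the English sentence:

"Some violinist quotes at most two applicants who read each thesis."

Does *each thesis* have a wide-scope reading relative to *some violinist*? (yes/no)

The DP *each thesis* is contained in the relative clause *who read each thesis* modifying *at most two applicants*.
The relative clause forms an island for QR, so the quantifier is confined to the head noun's restrictor.
So *each thesis* cannot raise to a position above *some violinist*.

No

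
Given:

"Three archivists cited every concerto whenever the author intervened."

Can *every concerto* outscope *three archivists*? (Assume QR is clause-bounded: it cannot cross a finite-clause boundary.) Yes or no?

*every concerto* is a matrix argument; the adjunct is an island but the target quantifier is outside it.
No island intervenes, so both surface and inverse scope are derivable.

Yes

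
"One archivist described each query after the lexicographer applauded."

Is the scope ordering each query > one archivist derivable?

Yes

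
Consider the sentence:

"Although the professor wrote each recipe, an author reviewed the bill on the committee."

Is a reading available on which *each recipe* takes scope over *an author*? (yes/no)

The target quantifier *each recipe* is part of the adjunct clause *although the professor wrote each recipe*.
Adverbial clauses are not L-marked, so they are barriers for QR — the quantifier cannot escape the adjunct.
*each recipe* > *an author* would require crossing that boundary, which is illicit.

No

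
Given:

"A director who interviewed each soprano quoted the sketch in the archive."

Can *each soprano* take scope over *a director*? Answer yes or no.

No

*each soprano* sits inside the relative clause *who interviewed each soprano*.
The relative clause forms an island for QR, so the quantifier is confined to the head noun's restrictor.
So the wide-scope reading for *each soprano* is blocked.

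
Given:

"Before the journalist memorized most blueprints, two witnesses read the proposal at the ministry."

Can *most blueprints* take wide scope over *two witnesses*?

Structurally, *most blueprints* is inside the adjunct clause *before the journalist memorized most blueprints*.
Adjuncts are opaque for quantifier raising; a quantifier in an adjunct stays inside it.
*most blueprints* > *two witnesses* would require crossing that boundary, which is illicit.

No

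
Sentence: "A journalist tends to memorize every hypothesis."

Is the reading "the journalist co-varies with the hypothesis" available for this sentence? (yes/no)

That reading corresponds to *every hypothesis* > *a journalist*.
Raising constructions are monoclausal for scope purposes; *every hypothesis* is not separated from *a journalist* by any island.
Ordinary QR to a clause-peripheral position gives the wide-scope LF for the lower DP.
Both orderings are possible: *a journalist* > *every hypothesis* and *every hypothesis* > *a journalist*.

Yes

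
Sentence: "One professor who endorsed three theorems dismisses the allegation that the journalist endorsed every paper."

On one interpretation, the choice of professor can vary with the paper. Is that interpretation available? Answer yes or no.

No

The described interpretation is the *every paper* > *one professor* scoping.
*every paper* is embedded in the complex NP *the allegation that the journalist endorsed every paper*.
Noun-complement clauses are scope islands (the Complex NP Constraint): a quantifier inside one cannot scope into the matrix.
So *every paper* cannot raise to a position above *one professor*.
(Only the surface reading survives: one fixed professor with respect to all the relevant papers.)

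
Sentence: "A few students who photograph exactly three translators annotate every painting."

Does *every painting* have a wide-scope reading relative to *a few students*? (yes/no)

The RC *who photograph exactly three translators* is an island, but *every painting* is not inside it — it is the matrix object, a clausemate of *a few students*.
No island intervenes, so both surface and inverse scope are derivable.
The sentence is scopally ambiguous between *a few students* > *every painting* and *every painting* > *a few students*.

Yes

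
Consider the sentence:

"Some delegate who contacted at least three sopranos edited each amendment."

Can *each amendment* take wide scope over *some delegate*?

Yes

The relative clause *who contacted at least three sopranos* modifies *some delegate*, but *each amendment* is not inside that relative clause — it is an argument of the matrix verb.
Clause-internal QR can adjoin the lower DP above the subject, yielding the inverse reading.
So *each amendment* > *some delegate* is among the available readings.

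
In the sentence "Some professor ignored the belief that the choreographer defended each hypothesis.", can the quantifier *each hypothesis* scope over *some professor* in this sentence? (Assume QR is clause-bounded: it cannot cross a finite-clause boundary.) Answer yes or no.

The target quantifier *each hypothesis* is part of the complex NP *the belief that the choreographer defended each hypothesis*.
Noun-complement clauses are scope islands (the Complex NP Constraint): a quantifier inside one cannot scope into the matrix.
So the wide-scope reading for *each hypothesis* is blocked.

No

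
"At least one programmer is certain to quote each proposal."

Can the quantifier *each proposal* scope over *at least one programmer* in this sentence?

The matrix predicate is a raising verb, whose infinitival complement is not a scope island — *each proposal* can QR into the matrix clause.
Ordinary QR to a clause-peripheral position gives the wide-scope LF for the lower DP.

Yes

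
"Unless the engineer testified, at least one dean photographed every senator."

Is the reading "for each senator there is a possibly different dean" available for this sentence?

The described interpretation is the *every senator* > *at least one dean* scoping.
Although there is an adjunct clause, *every senator* is in the main clause, not inside the adjunct.
QR within a single clause is free, so the lower quantifier may take scope over the higher one.
So *every senator* > *at least one dean* is among the available readings.

Yes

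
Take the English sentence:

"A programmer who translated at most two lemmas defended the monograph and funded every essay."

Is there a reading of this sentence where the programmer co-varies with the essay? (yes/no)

No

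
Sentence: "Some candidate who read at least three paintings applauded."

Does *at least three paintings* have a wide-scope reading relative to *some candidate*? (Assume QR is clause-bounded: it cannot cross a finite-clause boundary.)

*at least three paintings* occurs within the relative clause *who read at least three paintings*.
Relative clauses block scope extraction: QR cannot target a position outside the modified NP.
Hence only narrow scope for *at least three paintings* (under *some candidate*) survives.
(Only the surface reading survives: one fixed candidate with respect to all the relevant paintings.)

No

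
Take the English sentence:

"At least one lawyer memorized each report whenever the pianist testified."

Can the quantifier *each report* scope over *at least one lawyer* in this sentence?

Yes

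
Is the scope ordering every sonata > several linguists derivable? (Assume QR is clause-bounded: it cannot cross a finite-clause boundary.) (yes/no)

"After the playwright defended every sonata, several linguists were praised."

*every sonata* sits inside the adjunct clause *after the playwright defended every sonata*.
Adjuncts are opaque for quantifier raising; a quantifier in an adjunct stays inside it.
*every sonata* > *several linguists* would require crossing that boundary, which is illicit.

No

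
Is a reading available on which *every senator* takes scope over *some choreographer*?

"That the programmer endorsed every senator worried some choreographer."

The target quantifier *every senator* is part of the sentential subject *that the programmer endorsed every senator*.
Clausal subjects are scope islands; QR from inside the subject into the matrix is barred.
So the wide-scope reading for *every senator* is blocked.

No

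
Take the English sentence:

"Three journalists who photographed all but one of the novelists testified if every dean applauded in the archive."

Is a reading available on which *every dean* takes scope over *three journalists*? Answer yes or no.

No

*every dean* occurs within the adjunct clause *if every dean applauded in the archive*.
Adjuncts are opaque for quantifier raising; a quantifier in an adjunct stays inside it.
The inverse ordering *every dean* > *three journalists* is therefore underivable.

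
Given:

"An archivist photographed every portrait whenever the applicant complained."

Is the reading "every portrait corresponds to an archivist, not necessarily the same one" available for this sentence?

The paraphrase describes the scope ordering *every portrait* > *an archivist*.
*every portrait* is a matrix argument; the adjunct is an island but the target quantifier is outside it.
Ordinary QR to a clause-peripheral position gives the wide-scope LF for the lower DP.
So *every portrait* > *an archivist* is among the available readings.

Yes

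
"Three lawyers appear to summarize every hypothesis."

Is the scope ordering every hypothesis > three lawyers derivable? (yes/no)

Yes

Infinitival complements of raising predicates do not block QR; *every hypothesis* and *three lawyers* are effectively clausemates.
With no island boundary between them, the object can take inverse scope over the subject via ordinary QR within the clause.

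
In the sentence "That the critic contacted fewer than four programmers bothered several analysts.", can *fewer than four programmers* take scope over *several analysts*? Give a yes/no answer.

No

The target quantifier *fewer than four programmers* is part of the sentential subject *that the critic contacted fewer than four programmers*.
Sentential subjects are islands: a quantifier inside the subject clause cannot raise over the matrix predicate.
There is no licit LF on which *fewer than four programmers* c-commands *several analysts*.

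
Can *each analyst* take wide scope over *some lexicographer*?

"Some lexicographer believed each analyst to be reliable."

Yes

*each analyst* is the subject of an ECM infinitive — the infinitival complement of an ECM verb is not a scope island, so *each analyst* can raise into the matrix clause.
Nothing blocks QR of the lower DP to a position above the higher one, so inverse scope is available.
The sentence is scopally ambiguous between *some lexicographer* > *each analyst* and *each analyst* > *some lexicographer*.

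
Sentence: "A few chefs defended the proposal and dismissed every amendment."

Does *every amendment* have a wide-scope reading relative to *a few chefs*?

No

The target quantifier *every amendment* is part of one conjunct of the coordinate structure (*dismissed every amendment*).
Coordinate structures are islands for non-across-the-board movement, QR included.
*every amendment* > *a few chefs* would require crossing that boundary, which is illicit.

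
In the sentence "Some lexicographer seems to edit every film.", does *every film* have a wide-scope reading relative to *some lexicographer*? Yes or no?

Infinitival complements of raising predicates do not block QR; *every film* and *some lexicographer* are effectively clausemates.
Since no island is crossed, the inverse ordering is licensed alongside surface scope.

Yes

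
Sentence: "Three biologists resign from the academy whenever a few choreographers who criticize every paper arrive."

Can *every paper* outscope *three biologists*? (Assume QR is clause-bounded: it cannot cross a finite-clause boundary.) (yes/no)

No

*every paper* sits inside the relative clause *who criticize every paper*, which is itself inside the adjunct *whenever a few choreographers who criticize every paper arrive*.
Even if one barrier were somehow void, the other would still block QR.
The inverse ordering *every paper* > *three biologists* is therefore underivable.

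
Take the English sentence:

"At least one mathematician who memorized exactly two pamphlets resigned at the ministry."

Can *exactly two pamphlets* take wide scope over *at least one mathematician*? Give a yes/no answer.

No

Structurally, *exactly two pamphlets* is inside the relative clause *who memorized exactly two pamphlets*.
Relative clauses are scope islands: a quantifier cannot QR out of a relative clause to take scope in the matrix clause.
There is no licit LF on which *exactly two pamphlets* c-commands *at least one mathematician*.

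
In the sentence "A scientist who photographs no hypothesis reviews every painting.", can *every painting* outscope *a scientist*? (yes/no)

The RC *who photographs no hypothesis* is an island, but *every painting* is not inside it — it is the matrix object, a clausemate of *a scientist*.
Ordinary QR to a clause-peripheral position gives the wide-scope LF for the lower DP.

Yes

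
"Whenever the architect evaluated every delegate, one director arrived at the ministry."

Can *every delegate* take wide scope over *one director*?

No

The target quantifier *every delegate* is part of the adjunct clause *whenever the architect evaluated every delegate*.
Adverbial clauses are not L-marked, so they are barriers for QR — the quantifier cannot escape the adjunct.
*every delegate* > *one director* would require crossing that boundary, which is illicit.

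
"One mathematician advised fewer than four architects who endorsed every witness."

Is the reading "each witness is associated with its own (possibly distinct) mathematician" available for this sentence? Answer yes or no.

The described interpretation is the *every witness* > *one mathematician* scoping.
Structurally, *every witness* is inside the relative clause *who endorsed every witness* modifying *fewer than four architects*.
Relative clauses block scope extraction: QR cannot target a position outside the modified NP.
*every witness* > *one mathematician* would require crossing that boundary, which is illicit.

No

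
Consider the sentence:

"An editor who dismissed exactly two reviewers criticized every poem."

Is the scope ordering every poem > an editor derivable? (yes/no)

The RC *who dismissed exactly two reviewers* is an island, but *every poem* is not inside it — it is the matrix object, a clausemate of *an editor*.
QR within a single clause is free, so the lower quantifier may take scope over the higher one.

Yes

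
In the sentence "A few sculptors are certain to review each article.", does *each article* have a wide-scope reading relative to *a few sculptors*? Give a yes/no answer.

*each article* is inside a raising infinitive, which is transparent to QR (no CP barrier), so it behaves as a matrix argument.
Clause-internal QR can adjoin the lower DP above the subject, yielding the inverse reading.

Yes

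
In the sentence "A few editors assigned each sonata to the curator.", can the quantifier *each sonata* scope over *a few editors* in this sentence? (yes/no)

Yes

*each sonata* and *a few editors* are in the same minimal clause.
Since no island is crossed, the inverse ordering is licensed alongside surface scope.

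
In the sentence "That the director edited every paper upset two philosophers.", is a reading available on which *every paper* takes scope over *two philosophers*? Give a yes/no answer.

The DP *every paper* is contained in the sentential subject *that the director edited every paper*.
Clausal subjects are scope islands; QR from inside the subject into the matrix is barred.
So *every paper* cannot raise to a position above *two philosophers*.

No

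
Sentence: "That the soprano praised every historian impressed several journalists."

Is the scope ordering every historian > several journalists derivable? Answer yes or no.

*every historian* sits inside the sentential subject *that the soprano praised every historian*.
Sentential subjects are islands: a quantifier inside the subject clause cannot raise over the matrix predicate.
The ordering *every historian* > *several journalists* is therefore underivable.

No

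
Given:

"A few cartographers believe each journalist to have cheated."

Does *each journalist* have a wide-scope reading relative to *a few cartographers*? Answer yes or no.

*each journalist* is an ECM subject; ECM complements are not islands, and the embedded quantifier may take matrix scope.
Nothing blocks QR of the lower DP to a position above the higher one, so inverse scope is available.

Yes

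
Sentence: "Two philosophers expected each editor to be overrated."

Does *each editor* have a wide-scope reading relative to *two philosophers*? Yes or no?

This is an ECM construction: *each editor* is the infinitival subject, Case-marked by the matrix verb, and the infinitive is transparent for QR.
Clause-internal QR can adjoin the lower DP above the subject, yielding the inverse reading.

Yes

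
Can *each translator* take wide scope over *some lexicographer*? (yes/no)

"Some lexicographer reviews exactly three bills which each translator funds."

No

*each translator* is embedded in the relative clause *which each translator funds* modifying *exactly three bills*.
Relative clauses block scope extraction: QR cannot target a position outside the modified NP.
*each translator* > *some lexicographer* would require crossing that boundary, which is illicit.
(Only the surface reading survives: one fixed lexicographer with respect to all the relevant translators.)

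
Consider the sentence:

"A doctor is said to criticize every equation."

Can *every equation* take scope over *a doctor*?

Yes

*every equation* is the object of the infinitival complement of a raising predicate; raising infinitives are transparent for QR, so the two DPs are in effect clausemates.
Clause-internal QR can adjoin the lower DP above the subject, yielding the inverse reading.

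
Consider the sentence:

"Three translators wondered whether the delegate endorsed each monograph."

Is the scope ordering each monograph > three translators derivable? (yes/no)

No

*each monograph* sits inside the embedded question *whether the delegate endorsed each monograph*.
An indirect question is a wh-island; the filled [Spec,CP] blocks QR across the CP edge.
So *each monograph* cannot raise to a position above *three translators*.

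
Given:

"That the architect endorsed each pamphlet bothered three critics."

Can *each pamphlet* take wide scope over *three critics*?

*each pamphlet* occurs within the sentential subject *that the architect endorsed each pamphlet*.
Clausal subjects are scope islands; QR from inside the subject into the matrix is barred.
There is no licit LF on which *each pamphlet* c-commands *three critics*.

No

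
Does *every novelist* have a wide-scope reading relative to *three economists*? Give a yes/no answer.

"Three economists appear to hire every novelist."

Yes

*every novelist* is the object of the infinitival complement of a raising predicate; raising infinitives are transparent for QR, so the two DPs are in effect clausemates.
Ordinary QR to a clause-peripheral position gives the wide-scope LF for the lower DP.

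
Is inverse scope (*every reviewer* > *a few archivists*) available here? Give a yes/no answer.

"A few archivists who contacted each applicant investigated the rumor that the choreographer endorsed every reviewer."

No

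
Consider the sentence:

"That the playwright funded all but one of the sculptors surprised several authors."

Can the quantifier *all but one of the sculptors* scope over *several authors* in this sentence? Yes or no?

*all but one of the sculptors* sits inside the sentential subject *that the playwright funded all but one of the sculptors*.
Clausal subjects are scope islands; QR from inside the subject into the matrix is barred.
So the wide-scope reading for *all but one of the sculptors* is blocked.

No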